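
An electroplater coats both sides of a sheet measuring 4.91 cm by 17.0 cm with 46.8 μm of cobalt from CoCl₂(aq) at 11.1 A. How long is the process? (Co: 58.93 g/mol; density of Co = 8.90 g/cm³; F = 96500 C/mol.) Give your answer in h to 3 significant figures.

Plated area = 2 × 4.91 × 17.0 = 166.9 cm²
Volume = 166.9 × 46.8×10⁻⁴ cm = 0.7811 cm³
m(Co) = 0.7811 × 8.90 = 6.952 g
n(Co) = 6.952 / 58.93 = 0.1180 mol; n(e⁻) = 2 × 0.1180 = 0.2360 mol
Q = 0.2360 × 96500 = 22770 C
t = 22770 / 11.1 = 2051 s = 0.570 h

0.570 h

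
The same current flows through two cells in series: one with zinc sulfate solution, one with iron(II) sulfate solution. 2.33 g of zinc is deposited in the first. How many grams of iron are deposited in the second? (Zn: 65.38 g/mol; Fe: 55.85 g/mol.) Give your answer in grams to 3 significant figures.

1.99 g

n(Zn) = 2.33 / 65.38 = 0.03564 mol
Zn²⁺ + 2e⁻ → Zn, so n(e⁻) = 2 × 0.03564 = 0.07128 mol
In series, the same 0.07128 mol of electrons flows through the second cell.
Fe²⁺ + 2e⁻ → Fe, so n(Fe) = 0.07128 / 2 = 0.03564 mol
m(Fe) = 0.03564 × 55.85 = 1.99 g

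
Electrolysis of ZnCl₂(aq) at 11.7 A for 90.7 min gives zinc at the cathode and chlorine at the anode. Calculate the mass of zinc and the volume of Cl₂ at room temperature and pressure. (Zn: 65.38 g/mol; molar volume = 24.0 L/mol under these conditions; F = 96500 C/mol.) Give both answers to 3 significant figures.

21.6 g Zn; 7.92 L Cl₂

Q = 11.7 × 5442 = 63670 C; n(e⁻) = 63670 / 96500 = 0.6598 mol
Cathode: Zn²⁺ + 2e⁻ → Zn → n(Zn) = 0.6598/2 = 0.3299 mol → 21.6 g
Anode: 2Cl⁻ → Cl₂ + 2e⁻ → n(Cl₂) = 0.6598/2 = 0.3299 mol → 7.92 L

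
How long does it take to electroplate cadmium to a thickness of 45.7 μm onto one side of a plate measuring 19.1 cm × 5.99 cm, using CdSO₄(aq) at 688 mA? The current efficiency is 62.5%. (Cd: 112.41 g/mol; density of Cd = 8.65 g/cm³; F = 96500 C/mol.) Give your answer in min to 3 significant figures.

301 min

Plated area = 19.1 × 5.99 = 114.4 cm²
Volume = 114.4 × 45.7×10⁻⁴ cm = 0.5228 cm³
m(Cd) = 0.5228 × 8.65 = 4.522 g
n(Cd) = 4.522 / 112.41 = 0.04023 mol; n(e⁻) = 2 × 0.04023 = 0.08046 mol
Q = 0.08046 × 96500 / 0.625 = 12420 C
t = 12420 / 0.688 = 18050 s = 301 min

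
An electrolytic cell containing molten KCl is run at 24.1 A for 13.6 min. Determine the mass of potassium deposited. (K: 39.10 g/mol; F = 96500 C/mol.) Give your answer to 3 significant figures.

Q = It = 24.1 × 816 = 19670 C
n(e⁻) = Q/F = 19670/96500 = 0.2038 mol
K⁺ + e⁻ → K, so n(K) = 0.2038 mol
m = 0.2038 × 39.10 = 7.97 g

7.97 g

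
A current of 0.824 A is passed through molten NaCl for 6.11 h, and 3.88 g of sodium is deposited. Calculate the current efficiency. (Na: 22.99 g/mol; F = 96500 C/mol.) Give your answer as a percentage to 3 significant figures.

Q = 0.824 × 21996 = 18120 C
n(e⁻) = 18120 / 96500 = 0.1878 mol
Na⁺ + e⁻ → Na, so theoretical n(Na) = 0.1878 mol → 4.318 g
Efficiency = 3.88 / 4.318 = 0.8986 = 89.9%

89.9%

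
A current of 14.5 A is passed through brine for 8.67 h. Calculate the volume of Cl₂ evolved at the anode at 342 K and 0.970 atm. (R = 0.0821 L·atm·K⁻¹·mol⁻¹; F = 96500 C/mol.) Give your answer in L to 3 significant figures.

67.9 L

Charge passed = 14.5 × 31212 = 4.526×10^5 C
n(e⁻) = Q/F = 4.526×10^5/96500 = 4.690 mol
2Cl⁻ → Cl₂ + 2e⁻, so n(Cl₂) = 4.690 / 2 = 2.345 mol
V = nRT/P = 2.345 × 0.0821 × 342 / 0.970 = 67.88 L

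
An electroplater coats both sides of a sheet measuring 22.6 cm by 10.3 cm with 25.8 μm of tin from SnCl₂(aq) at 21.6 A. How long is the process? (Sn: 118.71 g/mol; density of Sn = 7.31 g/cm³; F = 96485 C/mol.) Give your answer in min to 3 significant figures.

11.0 min

Plated area = 2 × 22.6 × 10.3 = 465.6 cm²
Volume = 465.6 × 25.8×10⁻⁴ cm = 1.201 cm³
m(Sn) = 1.201 × 7.31 = 8.779 g
n(Sn) = 8.779 / 118.71 = 0.07395 mol; n(e⁻) = 2 × 0.07395 = 0.1479 mol
Q = 0.1479 × 96485 = 14270 C
t = 14270 / 21.6 = 660.6 s = 11.0 min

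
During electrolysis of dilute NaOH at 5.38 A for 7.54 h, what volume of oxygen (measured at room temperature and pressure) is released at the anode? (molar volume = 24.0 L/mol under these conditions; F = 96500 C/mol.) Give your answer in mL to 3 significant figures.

Q = It = 5.38 × 27144 = 1.460×10^5 C
n(e⁻) = 1.460×10^5 / 96500 = 1.513 mol
2H₂O → O₂ + 4H⁺ + 4e⁻, so n(O₂) = 1.513 / 4 = 0.3783 mol
V = 0.3783 × 24.0 = 9.079 L
= 9080 mL

9080 mL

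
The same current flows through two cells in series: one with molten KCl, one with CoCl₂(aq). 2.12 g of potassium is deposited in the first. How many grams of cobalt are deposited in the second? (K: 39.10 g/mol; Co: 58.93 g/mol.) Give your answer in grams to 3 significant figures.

1.60 g

n(K) = 2.12 / 39.10 = 0.05422 mol
K⁺ + e⁻ → K, so n(e⁻) = 0.05422 mol
Same current for the same time ⇒ same n(e⁻) = 0.05422 mol in both cells.
Co²⁺ + 2e⁻ → Co, so n(Co) = 0.05422 / 2 = 0.02711 mol
m(Co) = 0.02711 × 58.93 = 1.60 g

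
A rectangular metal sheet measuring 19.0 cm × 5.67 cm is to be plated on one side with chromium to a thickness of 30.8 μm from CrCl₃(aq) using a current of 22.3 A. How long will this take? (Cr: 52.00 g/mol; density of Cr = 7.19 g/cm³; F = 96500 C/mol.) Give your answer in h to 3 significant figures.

Plated area = 19.0 × 5.67 = 107.7 cm²
Volume = 107.7 × 30.8×10⁻⁴ cm = 0.3317 cm³
m(Cr) = 0.3317 × 7.19 = 2.385 g
n(Cr) = 2.385 / 52.00 = 0.04587 mol; n(e⁻) = 3 × 0.04587 = 0.1376 mol
Q = 0.1376 × 96500 = 13280 C
t = 13280 / 22.3 = 595.5 s = 0.165 h

0.165 h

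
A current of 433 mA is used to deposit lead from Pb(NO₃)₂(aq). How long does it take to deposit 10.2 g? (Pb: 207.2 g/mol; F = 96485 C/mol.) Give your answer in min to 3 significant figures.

n(Pb) = 10.2 / 207.2 = 0.04923 mol
Pb²⁺ + 2e⁻ → Pb, so n(e⁻) = 2 × 0.04923 = 0.09846 mol
Q = 0.09846 × 96485 = 9500 C
t = Q / I = 9500 / 0.433 = 21940 s = 366 min

366 min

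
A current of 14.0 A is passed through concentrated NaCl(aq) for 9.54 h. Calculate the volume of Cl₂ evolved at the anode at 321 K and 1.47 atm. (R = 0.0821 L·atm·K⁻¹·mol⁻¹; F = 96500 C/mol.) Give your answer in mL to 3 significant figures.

44700 mL

Charge passed = 14.0 × 34344 = 4.808×10^5 C
Moles of electrons = 4.808×10^5 / 96500 = 4.982 mol
2Cl⁻ → Cl₂ + 2e⁻, so n(Cl₂) = 4.982 / 2 = 2.491 mol
V = nRT/P = 2.491 × 0.0821 × 321 / 1.47 = 44.66 L
= 44700 mL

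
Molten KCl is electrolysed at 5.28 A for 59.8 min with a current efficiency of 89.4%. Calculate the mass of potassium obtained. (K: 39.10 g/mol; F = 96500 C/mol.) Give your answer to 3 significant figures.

6.86 g

Q = 5.28 × 3588 = 18940 C
n(e⁻) = 18940 / 96500 = 0.1963 mol
K⁺ + e⁻ → K, so theoretical m(K) = 0.1963 × 39.10 = 7.675 g
Actual mass = 89.4% × 7.675 = 6.86 g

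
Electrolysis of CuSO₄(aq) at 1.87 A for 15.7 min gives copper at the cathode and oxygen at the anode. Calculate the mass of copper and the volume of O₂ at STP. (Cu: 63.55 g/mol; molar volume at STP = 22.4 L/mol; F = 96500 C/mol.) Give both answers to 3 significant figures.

0.580 g Cu; 0.102 L O₂

Q = 1.87 × 942 = 1762 C; n(e⁻) = 1762 / 96500 = 0.01826 mol
Cathode: Cu²⁺ + 2e⁻ → Cu → n(Cu) = 0.01826/2 = 0.009130 mol → 0.580 g
Anode: 2H₂O → O₂ + 4H⁺ + 4e⁻ → n(O₂) = 0.01826/4 = 0.004565 mol → 0.102 L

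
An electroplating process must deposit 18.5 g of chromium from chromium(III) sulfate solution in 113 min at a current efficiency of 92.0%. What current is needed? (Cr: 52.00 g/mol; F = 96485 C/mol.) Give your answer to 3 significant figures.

16.5 A

n(Cr) = 18.5 / 52.00 = 0.3558 mol
Cr³⁺ + 3e⁻ → Cr, so n(e⁻) = 3 × 0.3558 = 1.067 mol
Q = 1.067 × 96485 / 0.920 = 1.119×10^5 C
I = Q / t = 1.119×10^5 / 6780 s = 16.5 A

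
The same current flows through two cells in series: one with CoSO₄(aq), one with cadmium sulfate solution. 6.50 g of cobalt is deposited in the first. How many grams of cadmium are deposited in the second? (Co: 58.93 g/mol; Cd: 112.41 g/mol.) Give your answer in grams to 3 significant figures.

n(Co) = 6.50 / 58.93 = 0.1103 mol
Co²⁺ + 2e⁻ → Co, so n(e⁻) = 2 × 0.1103 = 0.2206 mol
In series, the same 0.2206 mol of electrons flows through the second cell.
Cd²⁺ + 2e⁻ → Cd, so n(Cd) = 0.2206 / 2 = 0.1103 mol
m(Cd) = 0.1103 × 112.41 = 12.4 g

12.4 g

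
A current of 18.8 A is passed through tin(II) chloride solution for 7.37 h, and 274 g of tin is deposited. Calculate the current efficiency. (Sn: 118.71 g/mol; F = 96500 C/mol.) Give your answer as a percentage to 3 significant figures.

89.3%

Q = 18.8 × 26532 = 4.988×10^5 C
n(e⁻) = 4.988×10^5 / 96500 = 5.169 mol
Sn²⁺ + 2e⁻ → Sn, so theoretical n(Sn) = 2.585 mol → 306.9 g
Efficiency = 274 / 306.9 = 0.8928 = 89.3%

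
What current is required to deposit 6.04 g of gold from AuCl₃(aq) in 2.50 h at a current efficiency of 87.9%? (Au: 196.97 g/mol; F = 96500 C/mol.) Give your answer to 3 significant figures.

n(Au) = 6.04 / 196.97 = 0.03066 mol
Au³⁺ + 3e⁻ → Au, so n(e⁻) = 3 × 0.03066 = 0.09198 mol
Q = 0.09198 × 96500 / 0.879 = 10100 C
I = Q / t = 10100 / 9000 s = 1.12 A

1.12 A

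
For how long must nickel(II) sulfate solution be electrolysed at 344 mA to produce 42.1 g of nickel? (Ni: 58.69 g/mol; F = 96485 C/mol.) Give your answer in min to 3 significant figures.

n(Ni) = 42.1 / 58.69 = 0.7173 mol
Ni²⁺ + 2e⁻ → Ni, so n(e⁻) = 2 × 0.7173 = 1.435 mol
Q = 1.435 × 96485 = 1.385×10^5 C
t = Q / I = 1.385×10^5 / 0.344 = 4.026×10^5 s = 6710 min

6710 min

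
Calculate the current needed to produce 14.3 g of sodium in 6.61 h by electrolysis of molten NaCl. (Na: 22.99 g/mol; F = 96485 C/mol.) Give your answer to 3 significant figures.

n(Na) = 14.3 / 22.99 = 0.6220 mol
Na⁺ + e⁻ → Na, so n(e⁻) = 0.6220 mol
Q = 0.6220 × 96485 = 60010 C
I = Q / t = 60010 / 23796 s = 2.52 A

2.52 A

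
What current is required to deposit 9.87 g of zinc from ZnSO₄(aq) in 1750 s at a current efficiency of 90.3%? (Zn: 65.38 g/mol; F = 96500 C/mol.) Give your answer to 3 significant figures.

n(Zn) = 9.87 / 65.38 = 0.1510 mol
Zn²⁺ + 2e⁻ → Zn, so n(e⁻) = 2 × 0.1510 = 0.3020 mol
Q = 0.3020 × 96500 / 0.903 = 32270 C
I = Q / t = 32270 / 1750 s = 18.4 A

18.4 A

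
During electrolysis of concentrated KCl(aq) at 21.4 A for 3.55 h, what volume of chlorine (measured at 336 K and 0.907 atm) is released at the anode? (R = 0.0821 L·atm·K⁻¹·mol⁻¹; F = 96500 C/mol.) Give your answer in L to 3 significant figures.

43.1 L

Charge passed = 21.4 × 12780 = 2.735×10^5 C
Moles of electrons = 2.735×10^5 / 96500 = 2.834 mol
2Cl⁻ → Cl₂ + 2e⁻, so n(Cl₂) = 2.834 / 2 = 1.417 mol
V = nRT/P = 1.417 × 0.0821 × 336 / 0.907 = 43.10 L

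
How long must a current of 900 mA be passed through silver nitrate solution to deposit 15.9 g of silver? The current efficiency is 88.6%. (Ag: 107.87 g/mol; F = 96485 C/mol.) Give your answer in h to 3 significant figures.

4.95 h

n(Ag) = 15.9 / 107.87 = 0.1474 mol
Ag⁺ + e⁻ → Ag, so n(e⁻) = 0.1474 mol
Q = 0.1474 × 96485 / 0.886 = 16050 C
t = Q / I = 16050 / 0.900 = 17830 s = 4.95 h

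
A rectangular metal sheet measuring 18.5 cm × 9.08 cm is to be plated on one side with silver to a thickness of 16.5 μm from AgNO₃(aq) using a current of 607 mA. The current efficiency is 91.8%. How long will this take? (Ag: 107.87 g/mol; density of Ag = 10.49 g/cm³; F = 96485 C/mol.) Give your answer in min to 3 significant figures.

Plated area = 18.5 × 9.08 = 168.0 cm²
Volume = 168.0 × 16.5×10⁻⁴ cm = 0.2772 cm³
m(Ag) = 0.2772 × 10.49 = 2.908 g
n(Ag) = 2.908 / 107.87 = 0.02696 mol; n(e⁻) = 0.02696 mol
Q = 0.02696 × 96485 / 0.918 = 2834 C
t = 2834 / 0.607 = 4669 s = 77.8 min

77.8 min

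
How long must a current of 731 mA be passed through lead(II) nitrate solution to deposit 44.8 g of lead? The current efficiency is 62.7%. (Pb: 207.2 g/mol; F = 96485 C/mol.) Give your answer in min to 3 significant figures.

n(Pb) = 44.8 / 207.2 = 0.2162 mol
Pb²⁺ + 2e⁻ → Pb, so n(e⁻) = 2 × 0.2162 = 0.4324 mol
Q = 0.4324 × 96485 / 0.627 = 66540 C
t = Q / I = 66540 / 0.731 = 91030 s = 1520 min

1520 min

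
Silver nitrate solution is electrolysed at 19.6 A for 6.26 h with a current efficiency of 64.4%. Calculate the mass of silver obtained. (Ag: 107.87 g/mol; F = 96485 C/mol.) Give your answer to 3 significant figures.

Q = 19.6 × 22536 = 4.417×10^5 C
n(e⁻) = 4.417×10^5 / 96485 = 4.578 mol
Ag⁺ + e⁻ → Ag, so theoretical m(Ag) = 4.578 × 107.87 = 493.8 g
Actual mass = 64.4% × 493.8 = 318 g

318 g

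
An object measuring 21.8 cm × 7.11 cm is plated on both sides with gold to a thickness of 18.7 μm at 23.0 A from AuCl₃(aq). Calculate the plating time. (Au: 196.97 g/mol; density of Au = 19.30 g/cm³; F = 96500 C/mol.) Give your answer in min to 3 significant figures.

11.9 min

Plated area = 2 × 21.8 × 7.11 = 310.0 cm²
Volume = 310.0 × 18.7×10⁻⁴ cm = 0.5797 cm³
m(Au) = 0.5797 × 19.30 = 11.19 g
n(Au) = 11.19 / 196.97 = 0.05681 mol; n(e⁻) = 3 × 0.05681 = 0.1704 mol
Q = 0.1704 × 96500 = 16440 C
t = 16440 / 23.0 = 714.8 s = 11.9 min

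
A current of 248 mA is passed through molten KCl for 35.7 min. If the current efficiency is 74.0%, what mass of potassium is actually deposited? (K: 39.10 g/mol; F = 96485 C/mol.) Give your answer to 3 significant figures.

0.159 g

Q = 0.248 × 2142 = 531.2 C
n(e⁻) = 531.2 / 96485 = 0.005506 mol
K⁺ + e⁻ → K, so theoretical m(K) = 0.005506 × 39.10 = 0.2153 g
Actual mass = 74.0% × 0.2153 = 0.159 g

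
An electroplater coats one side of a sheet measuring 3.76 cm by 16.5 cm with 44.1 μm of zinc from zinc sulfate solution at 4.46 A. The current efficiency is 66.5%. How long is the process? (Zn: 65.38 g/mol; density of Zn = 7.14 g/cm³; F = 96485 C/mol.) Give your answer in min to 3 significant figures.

32.4 min

Plated area = 3.76 × 16.5 = 62.04 cm²
Volume = 62.04 × 44.1×10⁻⁴ cm = 0.2736 cm³
m(Zn) = 0.2736 × 7.14 = 1.954 g
n(Zn) = 1.954 / 65.38 = 0.02989 mol; n(e⁻) = 2 × 0.02989 = 0.05978 mol
Q = 0.05978 × 96485 / 0.665 = 8673 C
t = 8673 / 4.46 = 1945 s = 32.4 min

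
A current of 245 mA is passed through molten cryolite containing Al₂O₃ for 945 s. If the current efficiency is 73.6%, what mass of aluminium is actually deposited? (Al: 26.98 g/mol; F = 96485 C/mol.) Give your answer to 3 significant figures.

0.0159 g

Q = 0.245 × 945 = 231.5 C
n(e⁻) = 231.5 / 96485 = 0.002399 mol
Al³⁺ + 3e⁻ → Al, so theoretical m(Al) = 7.997×10^-4 × 26.98 = 0.02158 g
Actual mass = 73.6% × 0.02158 = 0.0159 g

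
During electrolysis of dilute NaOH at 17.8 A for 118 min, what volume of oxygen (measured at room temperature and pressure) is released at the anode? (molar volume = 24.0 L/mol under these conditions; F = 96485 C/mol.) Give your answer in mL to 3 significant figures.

7840 mL

Q = It = 17.8 × 7080 = 1.260×10^5 C
n(e⁻) = Q/F = 1.260×10^5/96485 = 1.306 mol
2H₂O → O₂ + 4H⁺ + 4e⁻, so n(O₂) = 1.306 / 4 = 0.3265 mol
V = 0.3265 × 24.0 = 7.836 L
= 7840 mL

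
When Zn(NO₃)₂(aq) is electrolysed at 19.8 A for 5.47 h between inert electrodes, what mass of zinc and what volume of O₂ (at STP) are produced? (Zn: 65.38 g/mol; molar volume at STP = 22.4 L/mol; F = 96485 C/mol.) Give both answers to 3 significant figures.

132 g Zn; 22.6 L O₂

Q = 19.8 × 19692 = 3.899×10^5 C; n(e⁻) = 3.899×10^5 / 96485 = 4.041 mol
Cathode: Zn²⁺ + 2e⁻ → Zn → n(Zn) = 4.041/2 = 2.021 mol → 132 g
Anode: 2H₂O → O₂ + 4H⁺ + 4e⁻ → n(O₂) = 4.041/4 = 1.010 mol → 22.6 L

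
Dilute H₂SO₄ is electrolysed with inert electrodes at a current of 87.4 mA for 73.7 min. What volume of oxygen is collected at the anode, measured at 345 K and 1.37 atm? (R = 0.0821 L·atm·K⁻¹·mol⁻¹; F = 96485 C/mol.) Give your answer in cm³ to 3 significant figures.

20.7 cm³

Q = It = 0.0874 × 4422 = 386.5 C
Moles of electrons = 386.5 / 96485 = 0.004006 mol
2H₂O → O₂ + 4H⁺ + 4e⁻, so n(O₂) = 0.004006 / 4 = 0.001002 mol
V = nRT/P = 0.001002 × 0.0821 × 345 / 1.37 = 0.02072 L
= 20.7 cm³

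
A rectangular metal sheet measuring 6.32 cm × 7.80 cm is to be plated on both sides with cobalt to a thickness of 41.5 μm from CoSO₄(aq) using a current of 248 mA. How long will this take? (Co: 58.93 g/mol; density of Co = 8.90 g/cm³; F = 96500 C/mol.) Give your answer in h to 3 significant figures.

Plated area = 2 × 6.32 × 7.80 = 98.59 cm²
Volume = 98.59 × 41.5×10⁻⁴ cm = 0.4091 cm³
m(Co) = 0.4091 × 8.90 = 3.641 g
n(Co) = 3.641 / 58.93 = 0.06179 mol; n(e⁻) = 2 × 0.06179 = 0.1236 mol
Q = 0.1236 × 96500 = 11930 C
t = 11930 / 0.248 = 48100 s = 13.4 h

13.4 h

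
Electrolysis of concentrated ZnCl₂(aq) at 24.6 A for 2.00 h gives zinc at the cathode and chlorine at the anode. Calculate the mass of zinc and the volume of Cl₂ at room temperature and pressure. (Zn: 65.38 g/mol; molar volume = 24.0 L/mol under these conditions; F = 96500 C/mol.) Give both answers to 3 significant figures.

60.0 g Zn; 22.0 L Cl₂

Q = 24.6 × 7200 = 1.771×10^5 C; n(e⁻) = 1.771×10^5 / 96500 = 1.835 mol
Cathode: Zn²⁺ + 2e⁻ → Zn → n(Zn) = 1.835/2 = 0.9175 mol → 60.0 g
Anode: 2Cl⁻ → Cl₂ + 2e⁻ → n(Cl₂) = 1.835/2 = 0.9175 mol → 22.0 L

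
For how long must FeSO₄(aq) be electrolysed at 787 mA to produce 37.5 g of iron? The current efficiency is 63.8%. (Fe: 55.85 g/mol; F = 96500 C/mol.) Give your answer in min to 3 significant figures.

n(Fe) = 37.5 / 55.85 = 0.6714 mol
Fe²⁺ + 2e⁻ → Fe, so n(e⁻) = 2 × 0.6714 = 1.343 mol
Q = 1.343 × 96500 / 0.638 = 2.031×10^5 C
t = Q / I = 2.031×10^5 / 0.787 = 2.581×10^5 s = 4300 min

4300 min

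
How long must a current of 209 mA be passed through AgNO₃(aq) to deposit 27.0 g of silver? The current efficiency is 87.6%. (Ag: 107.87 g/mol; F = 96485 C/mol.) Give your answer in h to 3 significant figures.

n(Ag) = 27.0 / 107.87 = 0.2503 mol
Ag⁺ + e⁻ → Ag, so n(e⁻) = 0.2503 mol
Q = 0.2503 × 96485 / 0.876 = 27570 C
t = Q / I = 27570 / 0.209 = 1.319×10^5 s = 36.6 h

36.6 h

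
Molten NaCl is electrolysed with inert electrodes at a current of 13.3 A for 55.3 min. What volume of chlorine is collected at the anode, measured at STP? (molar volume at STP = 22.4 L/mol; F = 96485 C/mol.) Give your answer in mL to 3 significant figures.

Q = It = 13.3 × 3318 = 44130 C
Moles of electrons = 44130 / 96485 = 0.4574 mol
2Cl⁻ → Cl₂ + 2e⁻, so n(Cl₂) = 0.4574 / 2 = 0.2287 mol
V = 0.2287 × 22.4 = 5.123 L
= 5120 mL

5120 mL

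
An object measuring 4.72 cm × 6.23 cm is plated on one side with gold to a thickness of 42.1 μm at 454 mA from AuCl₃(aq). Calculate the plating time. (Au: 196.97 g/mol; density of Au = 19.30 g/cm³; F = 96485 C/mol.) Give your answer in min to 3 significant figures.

129 min

Plated area = 4.72 × 6.23 = 29.41 cm²
Volume = 29.41 × 42.1×10⁻⁴ cm = 0.1238 cm³
m(Au) = 0.1238 × 19.30 = 2.389 g
n(Au) = 2.389 / 196.97 = 0.01213 mol; n(e⁻) = 3 × 0.01213 = 0.03639 mol
Q = 0.03639 × 96485 = 3511 C
t = 3511 / 0.454 = 7733 s = 129 min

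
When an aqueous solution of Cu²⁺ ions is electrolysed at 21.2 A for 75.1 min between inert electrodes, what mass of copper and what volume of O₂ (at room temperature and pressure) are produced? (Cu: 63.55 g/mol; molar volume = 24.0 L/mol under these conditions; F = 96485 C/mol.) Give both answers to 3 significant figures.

31.5 g Cu; 5.94 L O₂

Q = 21.2 × 4506 = 95530 C; n(e⁻) = 95530 / 96485 = 0.9901 mol
Cathode: Cu²⁺ + 2e⁻ → Cu → n(Cu) = 0.9901/2 = 0.4951 mol → 31.5 g
Anode: 2H₂O → O₂ + 4H⁺ + 4e⁻ → n(O₂) = 0.9901/4 = 0.2475 mol → 5.94 L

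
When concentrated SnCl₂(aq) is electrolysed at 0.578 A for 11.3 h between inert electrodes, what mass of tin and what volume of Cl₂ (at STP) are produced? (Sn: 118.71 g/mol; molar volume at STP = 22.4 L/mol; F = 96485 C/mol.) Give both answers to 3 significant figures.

14.5 g Sn; 2.73 L Cl₂

Q = 0.578 × 40680 = 23510 C; n(e⁻) = 23510 / 96485 = 0.2437 mol
Cathode: Sn²⁺ + 2e⁻ → Sn → n(Sn) = 0.2437/2 = 0.1219 mol → 14.5 g
Anode: 2Cl⁻ → Cl₂ + 2e⁻ → n(Cl₂) = 0.2437/2 = 0.1219 mol → 2.73 L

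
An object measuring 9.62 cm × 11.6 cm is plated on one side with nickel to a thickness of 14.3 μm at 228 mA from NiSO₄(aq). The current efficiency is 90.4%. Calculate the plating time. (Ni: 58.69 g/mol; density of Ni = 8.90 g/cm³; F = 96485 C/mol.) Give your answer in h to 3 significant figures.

Plated area = 9.62 × 11.6 = 111.6 cm²
Volume = 111.6 × 14.3×10⁻⁴ cm = 0.1596 cm³
m(Ni) = 0.1596 × 8.90 = 1.420 g
n(Ni) = 1.420 / 58.69 = 0.02419 mol; n(e⁻) = 2 × 0.02419 = 0.04838 mol
Q = 0.04838 × 96485 / 0.904 = 5164 C
t = 5164 / 0.228 = 22650 s = 6.29 h

6.29 h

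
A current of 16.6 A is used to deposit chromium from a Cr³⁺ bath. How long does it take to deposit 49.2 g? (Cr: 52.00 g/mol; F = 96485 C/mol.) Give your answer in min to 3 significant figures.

275 min

n(Cr) = 49.2 / 52.00 = 0.9462 mol
Cr³⁺ + 3e⁻ → Cr, so n(e⁻) = 3 × 0.9462 = 2.839 mol
Q = 2.839 × 96485 = 2.739×10^5 C
t = Q / I = 2.739×10^5 / 16.6 = 16500 s = 275 min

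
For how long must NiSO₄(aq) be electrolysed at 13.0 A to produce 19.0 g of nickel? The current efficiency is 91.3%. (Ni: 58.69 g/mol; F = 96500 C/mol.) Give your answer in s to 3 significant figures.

n(Ni) = 19.0 / 58.69 = 0.3237 mol
Ni²⁺ + 2e⁻ → Ni, so n(e⁻) = 2 × 0.3237 = 0.6474 mol
Q = 0.6474 × 96500 / 0.913 = 68430 C
t = Q / I = 68430 / 13.0 = 5264 s

5260 s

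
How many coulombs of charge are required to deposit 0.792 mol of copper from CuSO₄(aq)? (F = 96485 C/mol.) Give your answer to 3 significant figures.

Cu²⁺ + 2e⁻ → Cu, so n(e⁻) = 2 × 0.792 = 1.584 mol
Q = 1.584 × 96485 = 1.528×10^5 C

1.53×10^5 C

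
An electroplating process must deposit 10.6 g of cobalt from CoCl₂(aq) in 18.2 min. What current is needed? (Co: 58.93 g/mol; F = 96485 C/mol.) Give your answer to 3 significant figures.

31.8 A

n(Co) = 10.6 / 58.93 = 0.1799 mol
Co²⁺ + 2e⁻ → Co, so n(e⁻) = 2 × 0.1799 = 0.3598 mol
Q = 0.3598 × 96485 = 34720 C
I = Q / t = 34720 / 1092 s = 31.8 A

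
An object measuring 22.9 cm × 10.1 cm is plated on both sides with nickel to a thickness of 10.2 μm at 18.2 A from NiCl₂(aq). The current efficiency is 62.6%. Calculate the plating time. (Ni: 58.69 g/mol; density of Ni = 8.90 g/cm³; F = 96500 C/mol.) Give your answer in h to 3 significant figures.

0.337 h

Plated area = 2 × 22.9 × 10.1 = 462.6 cm²
Volume = 462.6 × 10.2×10⁻⁴ cm = 0.4719 cm³
m(Ni) = 0.4719 × 8.90 = 4.200 g
n(Ni) = 4.200 / 58.69 = 0.07156 mol; n(e⁻) = 2 × 0.07156 = 0.1431 mol
Q = 0.1431 × 96500 / 0.626 = 22060 C
t = 22060 / 18.2 = 1212 s = 0.337 h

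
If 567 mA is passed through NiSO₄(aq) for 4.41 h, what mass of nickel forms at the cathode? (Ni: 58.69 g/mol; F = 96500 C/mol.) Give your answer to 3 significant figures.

2.74 g

Charge passed = 0.567 × 15876 = 9002 C
n(e⁻) = 9002 / 96500 = 0.09328 mol
Ni²⁺ + 2e⁻ → Ni, so n(Ni) = 0.09328 / 2 = 0.04664 mol
m = 0.04664 × 58.69 = 2.74 g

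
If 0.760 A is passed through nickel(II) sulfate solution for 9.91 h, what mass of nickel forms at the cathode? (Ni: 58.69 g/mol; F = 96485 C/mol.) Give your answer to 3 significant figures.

8.25 g

Q = 0.760 A × 35676 s = 27110 C
n(e⁻) = Q/F = 27110/96485 = 0.2810 mol
Ni²⁺ + 2e⁻ → Ni, so n(Ni) = 0.2810 / 2 = 0.1405 mol
m = 0.1405 × 58.69 = 8.25 g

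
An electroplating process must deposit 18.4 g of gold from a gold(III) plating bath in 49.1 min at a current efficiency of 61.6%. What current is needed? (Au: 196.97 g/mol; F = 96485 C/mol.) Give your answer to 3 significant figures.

14.9 A

n(Au) = 18.4 / 196.97 = 0.09342 mol
Au³⁺ + 3e⁻ → Au, so n(e⁻) = 3 × 0.09342 = 0.2803 mol
Q = 0.2803 × 96485 / 0.616 = 43900 C
I = Q / t = 43900 / 2946 s = 14.9 A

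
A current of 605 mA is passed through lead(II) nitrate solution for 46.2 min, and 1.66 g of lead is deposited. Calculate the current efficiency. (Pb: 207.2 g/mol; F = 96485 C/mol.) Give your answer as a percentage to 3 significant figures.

Q = 0.605 × 2772 = 1677 C
n(e⁻) = 1677 / 96485 = 0.01738 mol
Pb²⁺ + 2e⁻ → Pb, so theoretical n(Pb) = 0.008690 mol → 1.801 g
Efficiency = 1.66 / 1.801 = 0.9217 = 92.2%

92.2%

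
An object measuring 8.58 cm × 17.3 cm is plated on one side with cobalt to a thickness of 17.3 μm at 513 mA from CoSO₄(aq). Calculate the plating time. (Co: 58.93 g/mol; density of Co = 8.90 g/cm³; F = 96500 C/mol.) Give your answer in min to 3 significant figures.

Plated area = 8.58 × 17.3 = 148.4 cm²
Volume = 148.4 × 17.3×10⁻⁴ cm = 0.2567 cm³
m(Co) = 0.2567 × 8.90 = 2.285 g
n(Co) = 2.285 / 58.93 = 0.03877 mol; n(e⁻) = 2 × 0.03877 = 0.07754 mol
Q = 0.07754 × 96500 = 7483 C
t = 7483 / 0.513 = 14590 s = 243 min

243 min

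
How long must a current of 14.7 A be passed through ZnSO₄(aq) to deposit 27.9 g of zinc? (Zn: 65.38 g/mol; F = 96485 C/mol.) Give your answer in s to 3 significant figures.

n(Zn) = 27.9 / 65.38 = 0.4267 mol
Zn²⁺ + 2e⁻ → Zn, so n(e⁻) = 2 × 0.4267 = 0.8534 mol
Q = 0.8534 × 96485 = 82340 C
t = Q / I = 82340 / 14.7 = 5601 s

5600 s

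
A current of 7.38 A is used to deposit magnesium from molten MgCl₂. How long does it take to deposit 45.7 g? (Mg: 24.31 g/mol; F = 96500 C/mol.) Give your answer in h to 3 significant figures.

n(Mg) = 45.7 / 24.31 = 1.880 mol
Mg²⁺ + 2e⁻ → Mg, so n(e⁻) = 2 × 1.880 = 3.760 mol
Q = 3.760 × 96500 = 3.628×10^5 C
t = Q / I = 3.628×10^5 / 7.38 = 49160 s = 13.7 h

13.7 h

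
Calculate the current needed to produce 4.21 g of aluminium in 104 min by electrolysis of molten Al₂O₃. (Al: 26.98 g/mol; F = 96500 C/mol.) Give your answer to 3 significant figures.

n(Al) = 4.21 / 26.98 = 0.1560 mol
Al³⁺ + 3e⁻ → Al, so n(e⁻) = 3 × 0.1560 = 0.4680 mol
Q = 0.4680 × 96500 = 45160 C
I = Q / t = 45160 / 6240 s = 7.24 A

7.24 A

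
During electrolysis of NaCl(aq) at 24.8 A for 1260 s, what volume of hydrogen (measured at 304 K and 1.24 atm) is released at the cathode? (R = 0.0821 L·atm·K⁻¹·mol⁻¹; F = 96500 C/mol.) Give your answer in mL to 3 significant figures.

3260 mL

Q = 24.8 A × 1260 s = 31250 C
n(e⁻) = Q/F = 31250/96500 = 0.3238 mol
2H⁺ + 2e⁻ → H₂, so n(H₂) = 0.3238 / 2 = 0.1619 mol
V = nRT/P = 0.1619 × 0.0821 × 304 / 1.24 = 3.259 L
= 3260 mL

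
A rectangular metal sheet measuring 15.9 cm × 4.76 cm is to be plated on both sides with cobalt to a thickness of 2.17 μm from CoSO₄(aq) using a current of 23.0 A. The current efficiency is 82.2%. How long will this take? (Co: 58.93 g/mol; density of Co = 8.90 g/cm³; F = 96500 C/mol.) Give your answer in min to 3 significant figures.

0.844 min

Plated area = 2 × 15.9 × 4.76 = 151.4 cm²
Volume = 151.4 × 2.17×10⁻⁴ cm = 0.03285 cm³
m(Co) = 0.03285 × 8.90 = 0.2924 g
n(Co) = 0.2924 / 58.93 = 0.004962 mol; n(e⁻) = 2 × 0.004962 = 0.009924 mol
Q = 0.009924 × 96500 / 0.822 = 1165 C
t = 1165 / 23.0 = 50.65 s = 0.844 min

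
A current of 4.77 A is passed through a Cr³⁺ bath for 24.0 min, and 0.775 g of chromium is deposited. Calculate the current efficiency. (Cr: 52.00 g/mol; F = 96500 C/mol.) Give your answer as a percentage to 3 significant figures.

62.8%

Q = 4.77 × 1440 = 6869 C
n(e⁻) = 6869 / 96500 = 0.07118 mol
Cr³⁺ + 3e⁻ → Cr, so theoretical n(Cr) = 0.02373 mol → 1.234 g
Efficiency = 0.775 / 1.234 = 0.6280 = 62.8%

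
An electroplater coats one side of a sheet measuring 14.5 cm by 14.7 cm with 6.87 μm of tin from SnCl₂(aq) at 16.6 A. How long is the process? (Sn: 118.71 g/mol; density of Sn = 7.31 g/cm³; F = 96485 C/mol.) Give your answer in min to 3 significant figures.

Plated area = 14.5 × 14.7 = 213.2 cm²
Volume = 213.2 × 6.87×10⁻⁴ cm = 0.1465 cm³
m(Sn) = 0.1465 × 7.31 = 1.071 g
n(Sn) = 1.071 / 118.71 = 0.009022 mol; n(e⁻) = 2 × 0.009022 = 0.01804 mol
Q = 0.01804 × 96485 = 1741 C
t = 1741 / 16.6 = 104.9 s = 1.75 min

1.75 min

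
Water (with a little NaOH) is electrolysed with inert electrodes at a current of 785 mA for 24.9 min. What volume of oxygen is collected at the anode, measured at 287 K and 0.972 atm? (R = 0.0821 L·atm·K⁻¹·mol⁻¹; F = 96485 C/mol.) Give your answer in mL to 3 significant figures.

73.7 mL

Q = It = 0.785 × 1494 = 1173 C
n(e⁻) = Q/F = 1173/96485 = 0.01216 mol
2H₂O → O₂ + 4H⁺ + 4e⁻, so n(O₂) = 0.01216 / 4 = 0.003040 mol
V = nRT/P = 0.003040 × 0.0821 × 287 / 0.972 = 0.07369 L
= 73.7 mL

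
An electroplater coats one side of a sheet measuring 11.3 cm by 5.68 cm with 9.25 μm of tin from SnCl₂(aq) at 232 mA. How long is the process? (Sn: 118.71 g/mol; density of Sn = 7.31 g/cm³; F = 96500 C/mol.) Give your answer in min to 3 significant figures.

Plated area = 11.3 × 5.68 = 64.18 cm²
Volume = 64.18 × 9.25×10⁻⁴ cm = 0.05937 cm³
m(Sn) = 0.05937 × 7.31 = 0.4340 g
n(Sn) = 0.4340 / 118.71 = 0.003656 mol; n(e⁻) = 2 × 0.003656 = 0.007312 mol
Q = 0.007312 × 96500 = 705.6 C
t = 705.6 / 0.232 = 3041 s = 50.7 min

50.7 min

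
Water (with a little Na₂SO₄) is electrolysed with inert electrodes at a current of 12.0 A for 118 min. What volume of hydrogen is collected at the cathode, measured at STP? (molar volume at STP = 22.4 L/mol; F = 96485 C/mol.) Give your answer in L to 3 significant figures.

9.86 L

Charge passed = 12.0 × 7080 = 84960 C
Moles of electrons = 84960 / 96485 = 0.8806 mol
2H⁺ + 2e⁻ → H₂, so n(H₂) = 0.8806 / 2 = 0.4403 mol
V = 0.4403 × 22.4 = 9.863 L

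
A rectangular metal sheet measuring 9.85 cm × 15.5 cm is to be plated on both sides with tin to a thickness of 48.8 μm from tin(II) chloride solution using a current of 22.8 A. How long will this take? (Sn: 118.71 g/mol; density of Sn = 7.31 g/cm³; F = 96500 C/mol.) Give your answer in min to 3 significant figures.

12.9 min

Plated area = 2 × 9.85 × 15.5 = 305.4 cm²
Volume = 305.4 × 48.8×10⁻⁴ cm = 1.490 cm³
m(Sn) = 1.490 × 7.31 = 10.89 g
n(Sn) = 10.89 / 118.71 = 0.09174 mol; n(e⁻) = 2 × 0.09174 = 0.1835 mol
Q = 0.1835 × 96500 = 17710 C
t = 17710 / 22.8 = 776.8 s = 12.9 min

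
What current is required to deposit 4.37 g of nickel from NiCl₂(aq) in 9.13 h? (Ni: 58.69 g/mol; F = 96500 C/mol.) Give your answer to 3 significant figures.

n(Ni) = 4.37 / 58.69 = 0.07446 mol
Ni²⁺ + 2e⁻ → Ni, so n(e⁻) = 2 × 0.07446 = 0.1489 mol
Q = 0.1489 × 96500 = 14370 C
I = Q / t = 14370 / 32868 s = 0.437 A

0.437 A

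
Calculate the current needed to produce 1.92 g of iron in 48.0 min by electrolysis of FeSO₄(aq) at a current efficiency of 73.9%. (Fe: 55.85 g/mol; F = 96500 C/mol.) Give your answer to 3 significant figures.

3.12 A

n(Fe) = 1.92 / 55.85 = 0.03438 mol
Fe²⁺ + 2e⁻ → Fe, so n(e⁻) = 2 × 0.03438 = 0.06876 mol
Q = 0.06876 × 96500 / 0.739 = 8979 C
I = Q / t = 8979 / 2880 s = 3.12 A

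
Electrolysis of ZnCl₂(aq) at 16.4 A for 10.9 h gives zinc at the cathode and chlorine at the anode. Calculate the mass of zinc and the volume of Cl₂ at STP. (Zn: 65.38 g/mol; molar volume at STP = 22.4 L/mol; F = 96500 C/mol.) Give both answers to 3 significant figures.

Q = 16.4 × 39240 = 6.435×10^5 C; n(e⁻) = 6.435×10^5 / 96500 = 6.668 mol
Cathode: Zn²⁺ + 2e⁻ → Zn → n(Zn) = 6.668/2 = 3.334 mol → 218 g
Anode: 2Cl⁻ → Cl₂ + 2e⁻ → n(Cl₂) = 6.668/2 = 3.334 mol → 74.7 L

218 g Zn; 74.7 L Cl₂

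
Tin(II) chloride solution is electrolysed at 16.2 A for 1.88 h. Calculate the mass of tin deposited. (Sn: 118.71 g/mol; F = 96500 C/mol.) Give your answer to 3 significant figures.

Charge passed = 16.2 × 6768 = 1.096×10^5 C
n(e⁻) = 1.096×10^5 / 96500 = 1.136 mol
Sn²⁺ + 2e⁻ → Sn, so n(Sn) = 1.136 / 2 = 0.5680 mol
m = 0.5680 × 118.71 = 67.4 g

67.4 g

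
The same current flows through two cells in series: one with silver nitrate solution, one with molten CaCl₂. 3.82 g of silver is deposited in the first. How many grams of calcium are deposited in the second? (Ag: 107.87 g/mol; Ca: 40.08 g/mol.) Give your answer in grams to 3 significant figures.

n(Ag) = 3.82 / 107.87 = 0.03541 mol
Ag⁺ + e⁻ → Ag, so n(e⁻) = 0.03541 mol
The cells are in series, so the same charge (and hence the same n(e⁻) = 0.03541 mol) passes through both.
Ca²⁺ + 2e⁻ → Ca, so n(Ca) = 0.03541 / 2 = 0.01771 mol
m(Ca) = 0.01771 × 40.08 = 0.710 g

0.710 g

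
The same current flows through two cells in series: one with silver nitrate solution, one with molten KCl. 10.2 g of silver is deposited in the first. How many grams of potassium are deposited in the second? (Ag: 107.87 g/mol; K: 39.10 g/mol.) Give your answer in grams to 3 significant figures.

3.70 g

n(Ag) = 10.2 / 107.87 = 0.09456 mol
Ag⁺ + e⁻ → Ag, so n(e⁻) = 0.09456 mol
In series, the same 0.09456 mol of electrons flows through the second cell.
K⁺ + e⁻ → K, so n(K) = 0.09456 mol
m(K) = 0.09456 × 39.10 = 3.70 g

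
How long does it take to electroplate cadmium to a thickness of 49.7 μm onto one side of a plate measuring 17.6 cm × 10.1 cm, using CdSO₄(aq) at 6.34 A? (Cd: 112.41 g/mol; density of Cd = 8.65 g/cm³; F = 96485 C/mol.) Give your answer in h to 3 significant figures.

0.575 h

Plated area = 17.6 × 10.1 = 177.8 cm²
Volume = 177.8 × 49.7×10⁻⁴ cm = 0.8837 cm³
m(Cd) = 0.8837 × 8.65 = 7.644 g
n(Cd) = 7.644 / 112.41 = 0.06800 mol; n(e⁻) = 2 × 0.06800 = 0.1360 mol
Q = 0.1360 × 96485 = 13120 C
t = 13120 / 6.34 = 2069 s = 0.575 h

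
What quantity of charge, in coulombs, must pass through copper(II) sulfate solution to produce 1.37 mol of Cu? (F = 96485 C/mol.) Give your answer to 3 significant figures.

Cu²⁺ + 2e⁻ → Cu, so n(e⁻) = 2 × 1.37 = 2.740 mol
Q = 2.740 × 96485 = 2.644×10^5 C

2.64×10^5 C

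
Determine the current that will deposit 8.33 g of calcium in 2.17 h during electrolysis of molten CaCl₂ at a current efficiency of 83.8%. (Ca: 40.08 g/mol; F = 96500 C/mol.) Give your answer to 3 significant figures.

6.13 A

n(Ca) = 8.33 / 40.08 = 0.2078 mol
Ca²⁺ + 2e⁻ → Ca, so n(e⁻) = 2 × 0.2078 = 0.4156 mol
Q = 0.4156 × 96500 / 0.838 = 47860 C
I = Q / t = 47860 / 7812 s = 6.13 A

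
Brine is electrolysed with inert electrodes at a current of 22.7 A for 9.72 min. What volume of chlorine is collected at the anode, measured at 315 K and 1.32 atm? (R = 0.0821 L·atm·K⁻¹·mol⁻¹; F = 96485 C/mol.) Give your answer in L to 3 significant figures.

Q = It = 22.7 × 583.2 = 13240 C
n(e⁻) = 13240 / 96485 = 0.1372 mol
2Cl⁻ → Cl₂ + 2e⁻, so n(Cl₂) = 0.1372 / 2 = 0.06860 mol
V = nRT/P = 0.06860 × 0.0821 × 315 / 1.32 = 1.344 L

1.34 L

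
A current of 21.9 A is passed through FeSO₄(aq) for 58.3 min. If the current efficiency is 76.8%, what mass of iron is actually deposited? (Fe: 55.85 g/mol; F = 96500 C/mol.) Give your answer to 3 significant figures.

17.0 g

Q = 21.9 × 3498 = 76610 C
n(e⁻) = 76610 / 96500 = 0.7939 mol
Fe²⁺ + 2e⁻ → Fe, so theoretical m(Fe) = 0.3970 × 55.85 = 22.17 g
Actual mass = 76.8% × 22.17 = 17.0 g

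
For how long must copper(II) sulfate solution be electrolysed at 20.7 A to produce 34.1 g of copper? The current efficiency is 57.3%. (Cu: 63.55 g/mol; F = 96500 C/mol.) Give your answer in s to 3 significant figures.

n(Cu) = 34.1 / 63.55 = 0.5366 mol
Cu²⁺ + 2e⁻ → Cu, so n(e⁻) = 2 × 0.5366 = 1.073 mol
Q = 1.073 × 96500 / 0.573 = 1.807×10^5 C
t = Q / I = 1.807×10^5 / 20.7 = 8729 s

8730 s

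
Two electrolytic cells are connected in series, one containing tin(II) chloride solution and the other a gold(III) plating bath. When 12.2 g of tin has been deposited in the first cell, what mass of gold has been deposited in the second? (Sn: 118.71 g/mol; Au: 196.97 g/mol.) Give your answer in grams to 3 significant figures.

n(Sn) = 12.2 / 118.71 = 0.1028 mol
Sn²⁺ + 2e⁻ → Sn, so n(e⁻) = 2 × 0.1028 = 0.2056 mol
Since the cells are in series, n(e⁻) in the Au cell is also 0.2056 mol.
Au³⁺ + 3e⁻ → Au, so n(Au) = 0.2056 / 3 = 0.06853 mol
m(Au) = 0.06853 × 196.97 = 13.5 g

13.5 g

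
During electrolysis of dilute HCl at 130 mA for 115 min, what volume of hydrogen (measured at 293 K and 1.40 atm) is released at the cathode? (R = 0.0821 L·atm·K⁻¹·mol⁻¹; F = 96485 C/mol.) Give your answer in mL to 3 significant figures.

Charge passed = 0.130 × 6900 = 897.0 C
n(e⁻) = 897.0 / 96485 = 0.009297 mol
2H⁺ + 2e⁻ → H₂, so n(H₂) = 0.009297 / 2 = 0.004649 mol
V = nRT/P = 0.004649 × 0.0821 × 293 / 1.40 = 0.07988 L
= 79.9 mL

79.9 mL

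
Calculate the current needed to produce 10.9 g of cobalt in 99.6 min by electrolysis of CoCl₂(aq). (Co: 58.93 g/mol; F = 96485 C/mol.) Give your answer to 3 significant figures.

n(Co) = 10.9 / 58.93 = 0.1850 mol
Co²⁺ + 2e⁻ → Co, so n(e⁻) = 2 × 0.1850 = 0.3700 mol
Q = 0.3700 × 96485 = 35700 C
I = Q / t = 35700 / 5976 s = 5.97 A

5.97 A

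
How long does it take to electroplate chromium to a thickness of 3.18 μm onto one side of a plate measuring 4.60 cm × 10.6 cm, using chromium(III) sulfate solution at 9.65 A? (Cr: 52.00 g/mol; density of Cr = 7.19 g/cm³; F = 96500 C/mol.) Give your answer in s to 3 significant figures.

64.3 s

Plated area = 4.60 × 10.6 = 48.76 cm²
Volume = 48.76 × 3.18×10⁻⁴ cm = 0.01551 cm³
m(Cr) = 0.01551 × 7.19 = 0.1115 g
n(Cr) = 0.1115 / 52.00 = 0.002144 mol; n(e⁻) = 3 × 0.002144 = 0.006432 mol
Q = 0.006432 × 96500 = 620.7 C
t = 620.7 / 9.65 = 64.32 s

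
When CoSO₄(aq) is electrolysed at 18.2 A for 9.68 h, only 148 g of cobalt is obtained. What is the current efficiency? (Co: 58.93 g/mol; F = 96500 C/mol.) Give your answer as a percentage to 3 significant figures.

76.4%

Q = 18.2 × 34848 = 6.342×10^5 C
n(e⁻) = 6.342×10^5 / 96500 = 6.572 mol
Co²⁺ + 2e⁻ → Co, so theoretical n(Co) = 3.286 mol → 193.6 g
Efficiency = 148 / 193.6 = 0.7645 = 76.4%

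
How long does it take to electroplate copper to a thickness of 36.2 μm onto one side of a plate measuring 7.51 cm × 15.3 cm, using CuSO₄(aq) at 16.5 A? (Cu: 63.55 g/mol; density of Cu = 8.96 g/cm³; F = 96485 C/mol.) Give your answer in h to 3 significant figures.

0.191 h

Plated area = 7.51 × 15.3 = 114.9 cm²
Volume = 114.9 × 36.2×10⁻⁴ cm = 0.4159 cm³
m(Cu) = 0.4159 × 8.96 = 3.726 g
n(Cu) = 3.726 / 63.55 = 0.05863 mol; n(e⁻) = 2 × 0.05863 = 0.1173 mol
Q = 0.1173 × 96485 = 11320 C
t = 11320 / 16.5 = 686.1 s = 0.191 h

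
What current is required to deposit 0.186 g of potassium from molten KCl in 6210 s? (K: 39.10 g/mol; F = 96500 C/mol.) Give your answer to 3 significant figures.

0.0739 A

n(K) = 0.186 / 39.10 = 0.004757 mol
K⁺ + e⁻ → K, so n(e⁻) = 0.004757 mol
Q = 0.004757 × 96500 = 459.1 C
I = Q / t = 459.1 / 6210 s = 0.0739 A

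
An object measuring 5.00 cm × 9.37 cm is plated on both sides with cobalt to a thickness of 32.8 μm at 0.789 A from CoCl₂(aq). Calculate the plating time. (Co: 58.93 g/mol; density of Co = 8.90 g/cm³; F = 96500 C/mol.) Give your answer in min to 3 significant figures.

189 min

Plated area = 2 × 5.00 × 9.37 = 93.70 cm²
Volume = 93.70 × 32.8×10⁻⁴ cm = 0.3073 cm³
m(Co) = 0.3073 × 8.90 = 2.735 g
n(Co) = 2.735 / 58.93 = 0.04641 mol; n(e⁻) = 2 × 0.04641 = 0.09282 mol
Q = 0.09282 × 96500 = 8957 C
t = 8957 / 0.789 = 11350 s = 189 min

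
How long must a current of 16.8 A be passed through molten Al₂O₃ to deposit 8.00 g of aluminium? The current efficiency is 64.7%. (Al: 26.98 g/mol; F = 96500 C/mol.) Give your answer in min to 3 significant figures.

132 min

n(Al) = 8.00 / 26.98 = 0.2965 mol
Al³⁺ + 3e⁻ → Al, so n(e⁻) = 3 × 0.2965 = 0.8895 mol
Q = 0.8895 × 96500 / 0.647 = 1.327×10^5 C
t = Q / I = 1.327×10^5 / 16.8 = 7899 s = 132 min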